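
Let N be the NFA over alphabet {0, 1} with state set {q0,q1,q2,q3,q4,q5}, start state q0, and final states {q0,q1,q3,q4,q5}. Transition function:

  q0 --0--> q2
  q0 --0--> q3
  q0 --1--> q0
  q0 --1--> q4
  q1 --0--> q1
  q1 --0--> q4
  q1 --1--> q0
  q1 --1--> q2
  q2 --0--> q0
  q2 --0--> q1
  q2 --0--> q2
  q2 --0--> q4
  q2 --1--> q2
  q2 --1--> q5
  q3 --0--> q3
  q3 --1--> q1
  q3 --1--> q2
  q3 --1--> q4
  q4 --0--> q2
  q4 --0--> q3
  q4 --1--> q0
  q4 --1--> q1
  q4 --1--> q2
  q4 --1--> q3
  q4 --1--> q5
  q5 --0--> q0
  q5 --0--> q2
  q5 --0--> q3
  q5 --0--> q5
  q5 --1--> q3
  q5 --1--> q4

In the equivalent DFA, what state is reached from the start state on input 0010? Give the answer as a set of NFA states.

{q0,q1,q2,q3,q4,q5}

Start: {q0}.
δ(q0,0) = {q2,q3}.
Union: {q2,q3}.
After 0: {q2,q3}.
δ(q2,0) = {q0,q1,q2,q4}; δ(q3,0) = {q3}.
Union: {q0,q1,q2,q3,q4}.
After 0: {q0,q1,q2,q3,q4}.
δ(q0,1) = {q0,q4}; δ(q1,1) = {q0,q2}; δ(q2,1) = {q2,q5}; δ(q3,1) = {q1,q2,q4}; δ(q4,1) = {q0,q1,q2,q3,q5}.
Union: {q0,q1,q2,q3,q4,q5}.
After 1: {q0,q1,q2,q3,q4,q5}.
δ(q0,0) = {q2,q3}; δ(q1,0) = {q1,q4}; δ(q2,0) = {q0,q1,q2,q4}; δ(q3,0) = {q3}; δ(q4,0) = {q2,q3}; δ(q5,0) = {q0,q2,q3,q5}.
Union: {q0,q1,q2,q3,q4,q5}.
After 0: {q0,q1,q2,q3,q4,q5}.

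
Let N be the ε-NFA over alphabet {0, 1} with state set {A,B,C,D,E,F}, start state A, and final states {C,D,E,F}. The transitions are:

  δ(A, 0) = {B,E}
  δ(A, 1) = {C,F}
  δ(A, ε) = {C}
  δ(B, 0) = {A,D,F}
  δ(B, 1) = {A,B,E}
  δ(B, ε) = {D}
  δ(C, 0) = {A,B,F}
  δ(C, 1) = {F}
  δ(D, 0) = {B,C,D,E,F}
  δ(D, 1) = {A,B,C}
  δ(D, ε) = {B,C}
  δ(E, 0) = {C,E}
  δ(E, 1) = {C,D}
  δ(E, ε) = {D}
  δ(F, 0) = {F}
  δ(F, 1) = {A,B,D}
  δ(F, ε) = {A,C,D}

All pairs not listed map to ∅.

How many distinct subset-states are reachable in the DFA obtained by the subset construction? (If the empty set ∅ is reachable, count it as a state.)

Start state of the DFA: {A,C} (ε-closure of the NFA start).
{A,C} --0--> {A,B,C,D,E,F}  [new]
{A,C} --1--> {A,B,C,D,F}  [new]
{A,B,C,D,E,F} --0--> {A,B,C,D,E,F}  [seen]
{A,B,C,D,E,F} --1--> {A,B,C,D,E,F}  [seen]
{A,B,C,D,F} --0--> {A,B,C,D,E,F}  [seen]
{A,B,C,D,F} --1--> {A,B,C,D,E,F}  [seen]
Reachable DFA states: {A,C}, {A,B,C,D,E,F}, {A,B,C,D,F}.

3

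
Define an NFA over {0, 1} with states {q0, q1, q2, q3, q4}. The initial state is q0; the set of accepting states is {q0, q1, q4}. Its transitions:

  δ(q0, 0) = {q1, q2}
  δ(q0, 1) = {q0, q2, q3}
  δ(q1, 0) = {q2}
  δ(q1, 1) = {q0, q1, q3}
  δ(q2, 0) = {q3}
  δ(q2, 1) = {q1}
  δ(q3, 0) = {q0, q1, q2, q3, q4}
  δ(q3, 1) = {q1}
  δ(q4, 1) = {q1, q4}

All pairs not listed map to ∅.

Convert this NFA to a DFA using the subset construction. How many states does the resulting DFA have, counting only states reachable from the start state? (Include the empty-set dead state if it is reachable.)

Start state of the DFA: {q0}.
{q0} --0--> {q1, q2}  [new]
{q0} --1--> {q0, q2, q3}  [new]
{q1, q2} --0--> {q2, q3}  [new]
{q1, q2} --1--> {q0, q1, q3}  [new]
{q0, q2, q3} --0--> {q0, q1, q2, q3, q4}  [new]
{q0, q2, q3} --1--> {q0, q1, q2, q3}  [new]
{q2, q3} --0--> {q0, q1, q2, q3, q4}  [seen]
{q2, q3} --1--> {q1}  [new]
{q0, q1, q3} --0--> {q0, q1, q2, q3, q4}  [seen]
{q0, q1, q3} --1--> {q0, q1, q2, q3}  [seen]
{q0, q1, q2, q3, q4} --0--> {q0, q1, q2, q3, q4}  [seen]
{q0, q1, q2, q3, q4} --1--> {q0, q1, q2, q3, q4}  [seen]
{q0, q1, q2, q3} --0--> {q0, q1, q2, q3, q4}  [seen]
{q0, q1, q2, q3} --1--> {q0, q1, q2, q3}  [seen]
{q1} --0--> {q2}  [new]
{q1} --1--> {q0, q1, q3}  [seen]
{q2} --0--> {q3}  [new]
{q2} --1--> {q1}  [seen]
{q3} --0--> {q0, q1, q2, q3, q4}  [seen]
{q3} --1--> {q1}  [seen]
Reachable DFA states: {q0}, {q1, q2}, {q0, q2, q3}, {q2, q3}, {q0, q1, q3}, {q0, q1, q2, q3, q4}, {q0, q1, q2, q3}, {q1}, {q2}, {q3}.

10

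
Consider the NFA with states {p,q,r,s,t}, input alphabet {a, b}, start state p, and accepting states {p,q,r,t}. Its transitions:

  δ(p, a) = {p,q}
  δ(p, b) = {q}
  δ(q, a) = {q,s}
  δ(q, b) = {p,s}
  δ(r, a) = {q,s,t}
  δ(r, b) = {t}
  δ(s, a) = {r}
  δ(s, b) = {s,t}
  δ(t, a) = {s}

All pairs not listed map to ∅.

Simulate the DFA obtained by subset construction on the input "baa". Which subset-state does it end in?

Start: {p}.
δ(p,b) = {q}.
Union: {q}.
After b: {q}.
δ(q,a) = {q,s}.
Union: {q,s}.
After a: {q,s}.
δ(q,a) = {q,s}; δ(s,a) = {r}.
Union: {q,r,s}.
After a: {q,r,s}.

{q,r,s}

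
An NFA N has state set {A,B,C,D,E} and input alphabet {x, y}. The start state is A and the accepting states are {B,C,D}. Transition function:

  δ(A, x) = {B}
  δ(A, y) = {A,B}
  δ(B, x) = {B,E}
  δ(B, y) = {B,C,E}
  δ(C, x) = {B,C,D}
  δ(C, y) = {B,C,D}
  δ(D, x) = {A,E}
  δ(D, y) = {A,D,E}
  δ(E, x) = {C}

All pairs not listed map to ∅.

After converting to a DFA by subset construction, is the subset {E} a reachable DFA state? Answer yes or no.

no

Start state of the DFA: {A}.
{A} --x--> {B}  [new]
{A} --y--> {A,B}  [new]
{B} --x--> {B,E}  [new]
{B} --y--> {B,C,E}  [new]
{A,B} --x--> {B,E}  [seen]
{A,B} --y--> {A,B,C,E}  [new]
{B,E} --x--> {B,C,E}  [seen]
{B,E} --y--> {B,C,E}  [seen]
{B,C,E} --x--> {B,C,D,E}  [new]
{B,C,E} --y--> {B,C,D,E}  [seen]
{A,B,C,E} --x--> {B,C,D,E}  [seen]
{A,B,C,E} --y--> {A,B,C,D,E}  [new]
{B,C,D,E} --x--> {A,B,C,D,E}  [seen]
{B,C,D,E} --y--> {A,B,C,D,E}  [seen]
{A,B,C,D,E} --x--> {A,B,C,D,E}  [seen]
{A,B,C,D,E} --y--> {A,B,C,D,E}  [seen]
Reachable DFA states: {A}, {B}, {A,B}, {B,E}, {B,C,E}, {A,B,C,E}, {B,C,D,E}, {A,B,C,D,E}.
{E} is not among them.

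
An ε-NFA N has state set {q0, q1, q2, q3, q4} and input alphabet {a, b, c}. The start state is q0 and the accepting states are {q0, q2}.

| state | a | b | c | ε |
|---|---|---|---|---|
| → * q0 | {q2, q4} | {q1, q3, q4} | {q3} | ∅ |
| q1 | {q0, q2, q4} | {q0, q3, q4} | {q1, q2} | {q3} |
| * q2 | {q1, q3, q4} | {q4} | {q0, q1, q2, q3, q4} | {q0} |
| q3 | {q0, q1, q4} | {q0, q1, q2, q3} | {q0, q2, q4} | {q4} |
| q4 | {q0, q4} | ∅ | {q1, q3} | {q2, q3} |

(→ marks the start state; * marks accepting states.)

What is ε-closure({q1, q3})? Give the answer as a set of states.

Begin with {q1, q3}.
q3 →ε {q4}; add q4.
q4 →ε {q2, q3}; add q2.
q2 →ε {q0}; add q0.
ε-closure = {q0, q1, q2, q3, q4}.

{q0, q1, q2, q3, q4}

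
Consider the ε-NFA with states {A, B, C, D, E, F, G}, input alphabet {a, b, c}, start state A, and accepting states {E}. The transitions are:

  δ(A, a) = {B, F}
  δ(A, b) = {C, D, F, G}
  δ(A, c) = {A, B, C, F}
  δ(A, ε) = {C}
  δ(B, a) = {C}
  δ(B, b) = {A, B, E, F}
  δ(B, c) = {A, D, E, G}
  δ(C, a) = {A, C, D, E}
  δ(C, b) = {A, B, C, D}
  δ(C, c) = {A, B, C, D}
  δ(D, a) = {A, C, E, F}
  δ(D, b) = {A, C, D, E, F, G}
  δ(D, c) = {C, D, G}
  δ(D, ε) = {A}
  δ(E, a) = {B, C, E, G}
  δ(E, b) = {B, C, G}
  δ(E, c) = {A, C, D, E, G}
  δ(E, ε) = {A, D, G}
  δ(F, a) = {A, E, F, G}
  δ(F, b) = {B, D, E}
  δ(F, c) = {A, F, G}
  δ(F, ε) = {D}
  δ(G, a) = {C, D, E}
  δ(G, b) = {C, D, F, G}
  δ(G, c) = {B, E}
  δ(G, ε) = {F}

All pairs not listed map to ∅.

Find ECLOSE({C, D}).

{A, C, D}

Begin with {C, D}.
D →ε {A}; add A.
ε-closure = {A, C, D}.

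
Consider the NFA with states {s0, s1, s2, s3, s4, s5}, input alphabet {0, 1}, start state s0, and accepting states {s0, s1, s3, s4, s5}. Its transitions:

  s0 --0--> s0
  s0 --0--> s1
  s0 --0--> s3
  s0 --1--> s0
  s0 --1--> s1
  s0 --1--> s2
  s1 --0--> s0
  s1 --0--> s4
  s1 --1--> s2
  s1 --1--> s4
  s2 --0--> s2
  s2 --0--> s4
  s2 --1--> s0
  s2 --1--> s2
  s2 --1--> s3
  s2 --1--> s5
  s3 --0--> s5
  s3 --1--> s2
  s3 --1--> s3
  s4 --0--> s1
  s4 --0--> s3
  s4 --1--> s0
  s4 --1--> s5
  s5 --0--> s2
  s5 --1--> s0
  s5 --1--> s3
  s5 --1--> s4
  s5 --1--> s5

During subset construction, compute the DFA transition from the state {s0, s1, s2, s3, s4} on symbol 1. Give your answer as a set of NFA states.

δ(s0,1) = {s0, s1, s2}; δ(s1,1) = {s2, s4}; δ(s2,1) = {s0, s2, s3, s5}; δ(s3,1) = {s2, s3}; δ(s4,1) = {s0, s5}.
Union: {s0, s1, s2, s3, s4, s5}.

{s0, s1, s2, s3, s4, s5}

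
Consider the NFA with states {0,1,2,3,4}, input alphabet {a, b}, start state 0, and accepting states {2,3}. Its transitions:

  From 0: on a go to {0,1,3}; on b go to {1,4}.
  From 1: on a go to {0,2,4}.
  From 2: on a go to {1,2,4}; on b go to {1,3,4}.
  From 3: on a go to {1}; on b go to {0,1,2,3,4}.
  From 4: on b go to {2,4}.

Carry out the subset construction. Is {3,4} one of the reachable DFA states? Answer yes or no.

no

Start state of the DFA: {0}.
{0} --a--> {0,1,3}  [new]
{0} --b--> {1,4}  [new]
{0,1,3} --a--> {0,1,2,3,4}  [new]
{0,1,3} --b--> {0,1,2,3,4}  [seen]
{1,4} --a--> {0,2,4}  [new]
{1,4} --b--> {2,4}  [new]
{0,1,2,3,4} --a--> {0,1,2,3,4}  [seen]
{0,1,2,3,4} --b--> {0,1,2,3,4}  [seen]
{0,2,4} --a--> {0,1,2,3,4}  [seen]
{0,2,4} --b--> {1,2,3,4}  [new]
{2,4} --a--> {1,2,4}  [new]
{2,4} --b--> {1,2,3,4}  [seen]
{1,2,3,4} --a--> {0,1,2,4}  [new]
{1,2,3,4} --b--> {0,1,2,3,4}  [seen]
{1,2,4} --a--> {0,1,2,4}  [seen]
{1,2,4} --b--> {1,2,3,4}  [seen]
{0,1,2,4} --a--> {0,1,2,3,4}  [seen]
{0,1,2,4} --b--> {1,2,3,4}  [seen]
Reachable DFA states: {0}, {0,1,3}, {1,4}, {0,1,2,3,4}, {0,2,4}, {2,4}, {1,2,3,4}, {1,2,4}, {0,1,2,4}.
{3,4} is not among them.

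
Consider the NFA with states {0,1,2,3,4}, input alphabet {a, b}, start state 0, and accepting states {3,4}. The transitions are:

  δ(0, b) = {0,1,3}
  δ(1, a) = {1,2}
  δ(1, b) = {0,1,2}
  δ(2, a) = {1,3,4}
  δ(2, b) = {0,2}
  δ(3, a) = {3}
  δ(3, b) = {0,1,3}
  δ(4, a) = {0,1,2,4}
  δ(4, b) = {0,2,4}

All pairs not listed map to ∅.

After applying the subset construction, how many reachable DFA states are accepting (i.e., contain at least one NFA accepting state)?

5

Start state of the DFA: {0}.
{0} --a--> ∅  [new]
{0} --b--> {0,1,3}  [new]
∅ --a--> ∅  [seen]
∅ --b--> ∅  [seen]
{0,1,3} --a--> {1,2,3}  [new]
{0,1,3} --b--> {0,1,2,3}  [new]
{1,2,3} --a--> {1,2,3,4}  [new]
{1,2,3} --b--> {0,1,2,3}  [seen]
{0,1,2,3} --a--> {1,2,3,4}  [seen]
{0,1,2,3} --b--> {0,1,2,3}  [seen]
{1,2,3,4} --a--> {0,1,2,3,4}  [new]
{1,2,3,4} --b--> {0,1,2,3,4}  [seen]
{0,1,2,3,4} --a--> {0,1,2,3,4}  [seen]
{0,1,2,3,4} --b--> {0,1,2,3,4}  [seen]
Reachable DFA states: {0}, ∅, {0,1,3}, {1,2,3}, {0,1,2,3}, {1,2,3,4}, {0,1,2,3,4}.
Accepting DFA states (contain an NFA accepting state): {0,1,3}, {1,2,3}, {0,1,2,3}, {1,2,3,4}, {0,1,2,3,4}.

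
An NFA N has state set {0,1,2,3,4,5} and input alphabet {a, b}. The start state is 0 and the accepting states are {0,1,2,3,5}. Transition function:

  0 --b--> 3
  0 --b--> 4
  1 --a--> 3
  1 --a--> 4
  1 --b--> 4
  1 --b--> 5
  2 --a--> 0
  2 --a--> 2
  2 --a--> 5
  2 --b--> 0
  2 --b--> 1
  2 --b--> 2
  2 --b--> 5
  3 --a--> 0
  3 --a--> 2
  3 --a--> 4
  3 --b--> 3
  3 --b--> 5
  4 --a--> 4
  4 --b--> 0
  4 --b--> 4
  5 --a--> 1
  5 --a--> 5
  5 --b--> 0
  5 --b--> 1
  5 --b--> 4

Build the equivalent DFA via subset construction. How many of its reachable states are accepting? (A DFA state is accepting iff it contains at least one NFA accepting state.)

8

Start state of the DFA: {0}.
{0} --a--> ∅  [new]
{0} --b--> {3,4}  [new]
∅ --a--> ∅  [seen]
∅ --b--> ∅  [seen]
{3,4} --a--> {0,2,4}  [new]
{3,4} --b--> {0,3,4,5}  [new]
{0,2,4} --a--> {0,2,4,5}  [new]
{0,2,4} --b--> {0,1,2,3,4,5}  [new]
{0,3,4,5} --a--> {0,1,2,4,5}  [new]
{0,3,4,5} --b--> {0,1,3,4,5}  [new]
{0,2,4,5} --a--> {0,1,2,4,5}  [seen]
{0,2,4,5} --b--> {0,1,2,3,4,5}  [seen]
{0,1,2,3,4,5} --a--> {0,1,2,3,4,5}  [seen]
{0,1,2,3,4,5} --b--> {0,1,2,3,4,5}  [seen]
{0,1,2,4,5} --a--> {0,1,2,3,4,5}  [seen]
{0,1,2,4,5} --b--> {0,1,2,3,4,5}  [seen]
{0,1,3,4,5} --a--> {0,1,2,3,4,5}  [seen]
{0,1,3,4,5} --b--> {0,1,3,4,5}  [seen]
Reachable DFA states: {0}, ∅, {3,4}, {0,2,4}, {0,3,4,5}, {0,2,4,5}, {0,1,2,3,4,5}, {0,1,2,4,5}, {0,1,3,4,5}.
Accepting DFA states (contain an NFA accepting state): {0}, {3,4}, {0,2,4}, {0,3,4,5}, {0,2,4,5}, {0,1,2,3,4,5}, {0,1,2,4,5}, {0,1,3,4,5}.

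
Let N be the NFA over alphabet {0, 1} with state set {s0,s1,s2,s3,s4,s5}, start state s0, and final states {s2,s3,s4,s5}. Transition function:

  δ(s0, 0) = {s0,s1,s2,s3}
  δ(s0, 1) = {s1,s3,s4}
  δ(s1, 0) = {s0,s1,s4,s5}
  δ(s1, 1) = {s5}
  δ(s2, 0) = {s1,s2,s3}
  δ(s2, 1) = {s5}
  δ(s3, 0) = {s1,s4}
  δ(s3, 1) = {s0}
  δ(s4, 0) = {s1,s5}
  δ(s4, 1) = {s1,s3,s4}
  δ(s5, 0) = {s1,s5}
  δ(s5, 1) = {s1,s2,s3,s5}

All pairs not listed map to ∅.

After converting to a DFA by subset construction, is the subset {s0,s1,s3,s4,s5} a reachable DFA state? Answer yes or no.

Start state of the DFA: {s0}.
{s0} --0--> {s0,s1,s2,s3}  [new]
{s0} --1--> {s1,s3,s4}  [new]
{s0,s1,s2,s3} --0--> {s0,s1,s2,s3,s4,s5}  [new]
{s0,s1,s2,s3} --1--> {s0,s1,s3,s4,s5}  [new]
{s1,s3,s4} --0--> {s0,s1,s4,s5}  [new]
{s1,s3,s4} --1--> {s0,s1,s3,s4,s5}  [seen]
{s0,s1,s2,s3,s4,s5} --0--> {s0,s1,s2,s3,s4,s5}  [seen]
{s0,s1,s2,s3,s4,s5} --1--> {s0,s1,s2,s3,s4,s5}  [seen]
{s0,s1,s3,s4,s5} --0--> {s0,s1,s2,s3,s4,s5}  [seen]
{s0,s1,s3,s4,s5} --1--> {s0,s1,s2,s3,s4,s5}  [seen]
{s0,s1,s4,s5} --0--> {s0,s1,s2,s3,s4,s5}  [seen]
{s0,s1,s4,s5} --1--> {s1,s2,s3,s4,s5}  [new]
{s1,s2,s3,s4,s5} --0--> {s0,s1,s2,s3,s4,s5}  [seen]
{s1,s2,s3,s4,s5} --1--> {s0,s1,s2,s3,s4,s5}  [seen]
Reachable DFA states: {s0}, {s0,s1,s2,s3}, {s1,s3,s4}, {s0,s1,s2,s3,s4,s5}, {s0,s1,s3,s4,s5}, {s0,s1,s4,s5}, {s1,s2,s3,s4,s5}.
{s0,s1,s3,s4,s5} is among them.

yes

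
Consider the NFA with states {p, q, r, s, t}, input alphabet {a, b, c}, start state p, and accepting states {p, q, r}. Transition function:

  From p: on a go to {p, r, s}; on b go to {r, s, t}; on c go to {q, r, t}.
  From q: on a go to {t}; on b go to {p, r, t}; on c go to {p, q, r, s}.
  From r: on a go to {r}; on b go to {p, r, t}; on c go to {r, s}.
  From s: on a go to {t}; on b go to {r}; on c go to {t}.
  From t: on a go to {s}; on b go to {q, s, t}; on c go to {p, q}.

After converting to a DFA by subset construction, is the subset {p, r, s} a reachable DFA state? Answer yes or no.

Start state of the DFA: {p}.
{p} --a--> {p, r, s}  [new]
{p} --b--> {r, s, t}  [new]
{p} --c--> {q, r, t}  [new]
{p, r, s} --a--> {p, r, s, t}  [new]
{p, r, s} --b--> {p, r, s, t}  [seen]
{p, r, s} --c--> {q, r, s, t}  [new]
{r, s, t} --a--> {r, s, t}  [seen]
{r, s, t} --b--> {p, q, r, s, t}  [new]
{r, s, t} --c--> {p, q, r, s, t}  [seen]
{q, r, t} --a--> {r, s, t}  [seen]
{q, r, t} --b--> {p, q, r, s, t}  [seen]
{q, r, t} --c--> {p, q, r, s}  [new]
{p, r, s, t} --a--> {p, r, s, t}  [seen]
{p, r, s, t} --b--> {p, q, r, s, t}  [seen]
{p, r, s, t} --c--> {p, q, r, s, t}  [seen]
{q, r, s, t} --a--> {r, s, t}  [seen]
{q, r, s, t} --b--> {p, q, r, s, t}  [seen]
{q, r, s, t} --c--> {p, q, r, s, t}  [seen]
{p, q, r, s, t} --a--> {p, r, s, t}  [seen]
{p, q, r, s, t} --b--> {p, q, r, s, t}  [seen]
{p, q, r, s, t} --c--> {p, q, r, s, t}  [seen]
{p, q, r, s} --a--> {p, r, s, t}  [seen]
{p, q, r, s} --b--> {p, r, s, t}  [seen]
{p, q, r, s} --c--> {p, q, r, s, t}  [seen]
Reachable DFA states: {p}, {p, r, s}, {r, s, t}, {q, r, t}, {p, r, s, t}, {q, r, s, t}, {p, q, r, s, t}, {p, q, r, s}.
{p, r, s} is among them.

yes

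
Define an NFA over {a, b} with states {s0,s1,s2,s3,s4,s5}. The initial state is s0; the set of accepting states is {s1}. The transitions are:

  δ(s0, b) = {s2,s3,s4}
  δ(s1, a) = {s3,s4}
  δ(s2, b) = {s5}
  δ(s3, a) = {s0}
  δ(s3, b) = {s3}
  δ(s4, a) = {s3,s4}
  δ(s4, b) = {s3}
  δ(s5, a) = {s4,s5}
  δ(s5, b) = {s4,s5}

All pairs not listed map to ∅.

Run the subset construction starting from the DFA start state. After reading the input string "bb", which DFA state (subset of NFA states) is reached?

Start: {s0}.
δ(s0,b) = {s2,s3,s4}.
Union: {s2,s3,s4}.
After b: {s2,s3,s4}.
δ(s2,b) = {s5}; δ(s3,b) = {s3}; δ(s4,b) = {s3}.
Union: {s3,s5}.
After b: {s3,s5}.

{s3,s5}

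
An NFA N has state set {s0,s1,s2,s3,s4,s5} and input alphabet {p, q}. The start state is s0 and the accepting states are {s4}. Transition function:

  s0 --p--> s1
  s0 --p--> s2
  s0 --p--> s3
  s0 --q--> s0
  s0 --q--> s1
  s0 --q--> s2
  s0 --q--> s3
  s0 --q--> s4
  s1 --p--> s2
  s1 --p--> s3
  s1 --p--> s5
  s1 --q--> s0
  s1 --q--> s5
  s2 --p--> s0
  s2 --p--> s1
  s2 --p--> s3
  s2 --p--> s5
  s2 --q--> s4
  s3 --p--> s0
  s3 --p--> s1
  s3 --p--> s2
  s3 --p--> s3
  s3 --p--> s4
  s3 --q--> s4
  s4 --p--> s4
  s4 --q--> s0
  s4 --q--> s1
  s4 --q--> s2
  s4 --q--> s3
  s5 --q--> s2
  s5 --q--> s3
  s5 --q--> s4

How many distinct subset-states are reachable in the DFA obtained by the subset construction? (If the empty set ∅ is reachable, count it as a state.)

Start state of the DFA: {s0}.
{s0} --p--> {s1,s2,s3}  [new]
{s0} --q--> {s0,s1,s2,s3,s4}  [new]
{s1,s2,s3} --p--> {s0,s1,s2,s3,s4,s5}  [new]
{s1,s2,s3} --q--> {s0,s4,s5}  [new]
{s0,s1,s2,s3,s4} --p--> {s0,s1,s2,s3,s4,s5}  [seen]
{s0,s1,s2,s3,s4} --q--> {s0,s1,s2,s3,s4,s5}  [seen]
{s0,s1,s2,s3,s4,s5} --p--> {s0,s1,s2,s3,s4,s5}  [seen]
{s0,s1,s2,s3,s4,s5} --q--> {s0,s1,s2,s3,s4,s5}  [seen]
{s0,s4,s5} --p--> {s1,s2,s3,s4}  [new]
{s0,s4,s5} --q--> {s0,s1,s2,s3,s4}  [seen]
{s1,s2,s3,s4} --p--> {s0,s1,s2,s3,s4,s5}  [seen]
{s1,s2,s3,s4} --q--> {s0,s1,s2,s3,s4,s5}  [seen]
Reachable DFA states: {s0}, {s1,s2,s3}, {s0,s1,s2,s3,s4}, {s0,s1,s2,s3,s4,s5}, {s0,s4,s5}, {s1,s2,s3,s4}.

6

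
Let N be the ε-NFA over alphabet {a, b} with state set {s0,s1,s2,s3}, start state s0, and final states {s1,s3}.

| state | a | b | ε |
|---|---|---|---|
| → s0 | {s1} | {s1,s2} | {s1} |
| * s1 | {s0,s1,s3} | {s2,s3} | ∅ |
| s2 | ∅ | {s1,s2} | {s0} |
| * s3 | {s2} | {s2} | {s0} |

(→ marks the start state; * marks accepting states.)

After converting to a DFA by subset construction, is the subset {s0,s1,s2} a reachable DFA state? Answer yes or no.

no

Start state of the DFA: {s0,s1} (ε-closure of the NFA start).
{s0,s1} --a--> {s0,s1,s3}  [new]
{s0,s1} --b--> {s0,s1,s2,s3}  [new]
{s0,s1,s3} --a--> {s0,s1,s2,s3}  [seen]
{s0,s1,s3} --b--> {s0,s1,s2,s3}  [seen]
{s0,s1,s2,s3} --a--> {s0,s1,s2,s3}  [seen]
{s0,s1,s2,s3} --b--> {s0,s1,s2,s3}  [seen]
Reachable DFA states: {s0,s1}, {s0,s1,s3}, {s0,s1,s2,s3}.
{s0,s1,s2} is not among them.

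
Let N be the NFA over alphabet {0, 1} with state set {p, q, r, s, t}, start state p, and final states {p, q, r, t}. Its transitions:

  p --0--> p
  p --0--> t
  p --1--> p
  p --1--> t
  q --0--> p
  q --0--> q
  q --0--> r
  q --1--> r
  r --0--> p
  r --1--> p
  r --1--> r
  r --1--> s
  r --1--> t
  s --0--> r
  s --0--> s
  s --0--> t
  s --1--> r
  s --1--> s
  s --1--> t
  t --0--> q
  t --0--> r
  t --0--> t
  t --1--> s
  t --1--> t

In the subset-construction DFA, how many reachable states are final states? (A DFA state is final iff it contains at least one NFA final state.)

6

Start state of the DFA: {p}.
{p} --0--> {p, t}  [new]
{p} --1--> {p, t}  [seen]
{p, t} --0--> {p, q, r, t}  [new]
{p, t} --1--> {p, s, t}  [new]
{p, q, r, t} --0--> {p, q, r, t}  [seen]
{p, q, r, t} --1--> {p, r, s, t}  [new]
{p, s, t} --0--> {p, q, r, s, t}  [new]
{p, s, t} --1--> {p, r, s, t}  [seen]
{p, r, s, t} --0--> {p, q, r, s, t}  [seen]
{p, r, s, t} --1--> {p, r, s, t}  [seen]
{p, q, r, s, t} --0--> {p, q, r, s, t}  [seen]
{p, q, r, s, t} --1--> {p, r, s, t}  [seen]
Reachable DFA states: {p}, {p, t}, {p, q, r, t}, {p, s, t}, {p, r, s, t}, {p, q, r, s, t}.
Accepting DFA states (contain an NFA accepting state): {p}, {p, t}, {p, q, r, t}, {p, s, t}, {p, r, s, t}, {p, q, r, s, t}.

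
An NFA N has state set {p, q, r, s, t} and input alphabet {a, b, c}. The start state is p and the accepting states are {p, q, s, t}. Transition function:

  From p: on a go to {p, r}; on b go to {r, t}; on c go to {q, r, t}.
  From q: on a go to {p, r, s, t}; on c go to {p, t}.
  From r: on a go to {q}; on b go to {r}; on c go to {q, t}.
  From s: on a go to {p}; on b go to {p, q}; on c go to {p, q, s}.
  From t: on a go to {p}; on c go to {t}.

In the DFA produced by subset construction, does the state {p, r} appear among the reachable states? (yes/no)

Start state of the DFA: {p}.
{p} --a--> {p, r}  [new]
{p} --b--> {r, t}  [new]
{p} --c--> {q, r, t}  [new]
{p, r} --a--> {p, q, r}  [new]
{p, r} --b--> {r, t}  [seen]
{p, r} --c--> {q, r, t}  [seen]
{r, t} --a--> {p, q}  [new]
{r, t} --b--> {r}  [new]
{r, t} --c--> {q, t}  [new]
{q, r, t} --a--> {p, q, r, s, t}  [new]
{q, r, t} --b--> {r}  [seen]
{q, r, t} --c--> {p, q, t}  [new]
{p, q, r} --a--> {p, q, r, s, t}  [seen]
{p, q, r} --b--> {r, t}  [seen]
{p, q, r} --c--> {p, q, r, t}  [new]
{p, q} --a--> {p, r, s, t}  [new]
{p, q} --b--> {r, t}  [seen]
{p, q} --c--> {p, q, r, t}  [seen]
{r} --a--> {q}  [new]
{r} --b--> {r}  [seen]
{r} --c--> {q, t}  [seen]
{q, t} --a--> {p, r, s, t}  [seen]
{q, t} --b--> ∅  [new]
{q, t} --c--> {p, t}  [new]
{p, q, r, s, t} --a--> {p, q, r, s, t}  [seen]
{p, q, r, s, t} --b--> {p, q, r, t}  [seen]
{p, q, r, s, t} --c--> {p, q, r, s, t}  [seen]
{p, q, t} --a--> {p, r, s, t}  [seen]
{p, q, t} --b--> {r, t}  [seen]
{p, q, t} --c--> {p, q, r, t}  [seen]
{p, q, r, t} --a--> {p, q, r, s, t}  [seen]
{p, q, r, t} --b--> {r, t}  [seen]
{p, q, r, t} --c--> {p, q, r, t}  [seen]
{p, r, s, t} --a--> {p, q, r}  [seen]
{p, r, s, t} --b--> {p, q, r, t}  [seen]
{p, r, s, t} --c--> {p, q, r, s, t}  [seen]
{q} --a--> {p, r, s, t}  [seen]
{q} --b--> ∅  [seen]
{q} --c--> {p, t}  [seen]
∅ --a--> ∅  [seen]
∅ --b--> ∅  [seen]
∅ --c--> ∅  [seen]
{p, t} --a--> {p, r}  [seen]
{p, t} --b--> {r, t}  [seen]
{p, t} --c--> {q, r, t}  [seen]
Reachable DFA states: {p}, {p, r}, {r, t}, {q, r, t}, {p, q, r}, {p, q}, {r}, {q, t}, {p, q, r, s, t}, {p, q, t}, {p, q, r, t}, {p, r, s, t}, {q}, ∅, {p, t}.
{p, r} is among them.

yes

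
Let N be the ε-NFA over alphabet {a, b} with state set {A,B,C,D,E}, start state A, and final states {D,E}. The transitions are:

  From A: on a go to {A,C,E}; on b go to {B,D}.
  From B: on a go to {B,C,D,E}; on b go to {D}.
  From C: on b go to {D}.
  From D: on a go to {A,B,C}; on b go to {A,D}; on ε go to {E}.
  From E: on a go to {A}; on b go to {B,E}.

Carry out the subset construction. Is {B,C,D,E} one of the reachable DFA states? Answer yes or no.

no

Start state of the DFA: {A} (ε-closure of the NFA start).
{A} --a--> {A,C,E}  [new]
{A} --b--> {B,D,E}  [new]
{A,C,E} --a--> {A,C,E}  [seen]
{A,C,E} --b--> {B,D,E}  [seen]
{B,D,E} --a--> {A,B,C,D,E}  [new]
{B,D,E} --b--> {A,B,D,E}  [new]
{A,B,C,D,E} --a--> {A,B,C,D,E}  [seen]
{A,B,C,D,E} --b--> {A,B,D,E}  [seen]
{A,B,D,E} --a--> {A,B,C,D,E}  [seen]
{A,B,D,E} --b--> {A,B,D,E}  [seen]
Reachable DFA states: {A}, {A,C,E}, {B,D,E}, {A,B,C,D,E}, {A,B,D,E}.
{B,C,D,E} is not among them.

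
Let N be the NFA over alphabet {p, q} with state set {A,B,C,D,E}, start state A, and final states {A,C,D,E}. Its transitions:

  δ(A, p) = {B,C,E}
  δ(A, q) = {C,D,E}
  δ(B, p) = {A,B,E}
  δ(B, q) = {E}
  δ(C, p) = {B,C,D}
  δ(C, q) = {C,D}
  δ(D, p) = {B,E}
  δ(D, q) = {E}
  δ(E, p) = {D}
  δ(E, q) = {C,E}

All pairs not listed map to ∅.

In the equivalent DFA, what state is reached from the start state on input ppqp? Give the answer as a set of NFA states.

Start: {A}.
δ(A,p) = {B,C,E}.
Union: {B,C,E}.
After p: {B,C,E}.
δ(B,p) = {A,B,E}; δ(C,p) = {B,C,D}; δ(E,p) = {D}.
Union: {A,B,C,D,E}.
After p: {A,B,C,D,E}.
δ(A,q) = {C,D,E}; δ(B,q) = {E}; δ(C,q) = {C,D}; δ(D,q) = {E}; δ(E,q) = {C,E}.
Union: {C,D,E}.
After q: {C,D,E}.
δ(C,p) = {B,C,D}; δ(D,p) = {B,E}; δ(E,p) = {D}.
Union: {B,C,D,E}.
After p: {B,C,D,E}.

{B,C,D,E}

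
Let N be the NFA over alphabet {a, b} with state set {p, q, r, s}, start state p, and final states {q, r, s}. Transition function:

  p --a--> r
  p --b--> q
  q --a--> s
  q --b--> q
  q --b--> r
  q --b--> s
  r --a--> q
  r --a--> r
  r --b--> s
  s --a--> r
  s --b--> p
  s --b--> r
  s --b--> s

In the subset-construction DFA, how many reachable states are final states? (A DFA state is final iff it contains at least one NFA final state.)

7

Start state of the DFA: {p}.
{p} --a--> {r}  [new]
{p} --b--> {q}  [new]
{r} --a--> {q, r}  [new]
{r} --b--> {s}  [new]
{q} --a--> {s}  [seen]
{q} --b--> {q, r, s}  [new]
{q, r} --a--> {q, r, s}  [seen]
{q, r} --b--> {q, r, s}  [seen]
{s} --a--> {r}  [seen]
{s} --b--> {p, r, s}  [new]
{q, r, s} --a--> {q, r, s}  [seen]
{q, r, s} --b--> {p, q, r, s}  [new]
{p, r, s} --a--> {q, r}  [seen]
{p, r, s} --b--> {p, q, r, s}  [seen]
{p, q, r, s} --a--> {q, r, s}  [seen]
{p, q, r, s} --b--> {p, q, r, s}  [seen]
Reachable DFA states: {p}, {r}, {q}, {q, r}, {s}, {q, r, s}, {p, r, s}, {p, q, r, s}.
Accepting DFA states (contain an NFA accepting state): {r}, {q}, {q, r}, {s}, {q, r, s}, {p, r, s}, {p, q, r, s}.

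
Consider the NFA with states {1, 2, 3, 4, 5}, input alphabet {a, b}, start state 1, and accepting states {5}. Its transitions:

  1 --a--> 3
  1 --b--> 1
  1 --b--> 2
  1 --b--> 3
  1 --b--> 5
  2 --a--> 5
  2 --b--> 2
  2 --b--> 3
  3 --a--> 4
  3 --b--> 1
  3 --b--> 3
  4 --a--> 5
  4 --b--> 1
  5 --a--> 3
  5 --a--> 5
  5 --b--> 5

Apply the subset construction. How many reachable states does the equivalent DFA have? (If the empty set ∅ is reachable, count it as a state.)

12

Start state of the DFA: {1}.
{1} --a--> {3}  [new]
{1} --b--> {1, 2, 3, 5}  [new]
{3} --a--> {4}  [new]
{3} --b--> {1, 3}  [new]
{1, 2, 3, 5} --a--> {3, 4, 5}  [new]
{1, 2, 3, 5} --b--> {1, 2, 3, 5}  [seen]
{4} --a--> {5}  [new]
{4} --b--> {1}  [seen]
{1, 3} --a--> {3, 4}  [new]
{1, 3} --b--> {1, 2, 3, 5}  [seen]
{3, 4, 5} --a--> {3, 4, 5}  [seen]
{3, 4, 5} --b--> {1, 3, 5}  [new]
{5} --a--> {3, 5}  [new]
{5} --b--> {5}  [seen]
{3, 4} --a--> {4, 5}  [new]
{3, 4} --b--> {1, 3}  [seen]
{1, 3, 5} --a--> {3, 4, 5}  [seen]
{1, 3, 5} --b--> {1, 2, 3, 5}  [seen]
{3, 5} --a--> {3, 4, 5}  [seen]
{3, 5} --b--> {1, 3, 5}  [seen]
{4, 5} --a--> {3, 5}  [seen]
{4, 5} --b--> {1, 5}  [new]
{1, 5} --a--> {3, 5}  [seen]
{1, 5} --b--> {1, 2, 3, 5}  [seen]
Reachable DFA states: {1}, {3}, {1, 2, 3, 5}, {4}, {1, 3}, {3, 4, 5}, {5}, {3, 4}, {1, 3, 5}, {3, 5}, {4, 5}, {1, 5}.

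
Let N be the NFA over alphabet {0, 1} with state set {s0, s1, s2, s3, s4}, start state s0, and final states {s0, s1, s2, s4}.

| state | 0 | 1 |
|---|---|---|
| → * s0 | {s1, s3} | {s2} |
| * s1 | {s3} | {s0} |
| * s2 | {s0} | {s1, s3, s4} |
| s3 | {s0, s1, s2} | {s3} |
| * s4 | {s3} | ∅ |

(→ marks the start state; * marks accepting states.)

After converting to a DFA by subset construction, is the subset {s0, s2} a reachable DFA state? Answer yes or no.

Start state of the DFA: {s0}.
{s0} --0--> {s1, s3}  [new]
{s0} --1--> {s2}  [new]
{s1, s3} --0--> {s0, s1, s2, s3}  [new]
{s1, s3} --1--> {s0, s3}  [new]
{s2} --0--> {s0}  [seen]
{s2} --1--> {s1, s3, s4}  [new]
{s0, s1, s2, s3} --0--> {s0, s1, s2, s3}  [seen]
{s0, s1, s2, s3} --1--> {s0, s1, s2, s3, s4}  [new]
{s0, s3} --0--> {s0, s1, s2, s3}  [seen]
{s0, s3} --1--> {s2, s3}  [new]
{s1, s3, s4} --0--> {s0, s1, s2, s3}  [seen]
{s1, s3, s4} --1--> {s0, s3}  [seen]
{s0, s1, s2, s3, s4} --0--> {s0, s1, s2, s3}  [seen]
{s0, s1, s2, s3, s4} --1--> {s0, s1, s2, s3, s4}  [seen]
{s2, s3} --0--> {s0, s1, s2}  [new]
{s2, s3} --1--> {s1, s3, s4}  [seen]
{s0, s1, s2} --0--> {s0, s1, s3}  [new]
{s0, s1, s2} --1--> {s0, s1, s2, s3, s4}  [seen]
{s0, s1, s3} --0--> {s0, s1, s2, s3}  [seen]
{s0, s1, s3} --1--> {s0, s2, s3}  [new]
{s0, s2, s3} --0--> {s0, s1, s2, s3}  [seen]
{s0, s2, s3} --1--> {s1, s2, s3, s4}  [new]
{s1, s2, s3, s4} --0--> {s0, s1, s2, s3}  [seen]
{s1, s2, s3, s4} --1--> {s0, s1, s3, s4}  [new]
{s0, s1, s3, s4} --0--> {s0, s1, s2, s3}  [seen]
{s0, s1, s3, s4} --1--> {s0, s2, s3}  [seen]
Reachable DFA states: {s0}, {s1, s3}, {s2}, {s0, s1, s2, s3}, {s0, s3}, {s1, s3, s4}, {s0, s1, s2, s3, s4}, {s2, s3}, {s0, s1, s2}, {s0, s1, s3}, {s0, s2, s3}, {s1, s2, s3, s4}, {s0, s1, s3, s4}.
{s0, s2} is not among them.

no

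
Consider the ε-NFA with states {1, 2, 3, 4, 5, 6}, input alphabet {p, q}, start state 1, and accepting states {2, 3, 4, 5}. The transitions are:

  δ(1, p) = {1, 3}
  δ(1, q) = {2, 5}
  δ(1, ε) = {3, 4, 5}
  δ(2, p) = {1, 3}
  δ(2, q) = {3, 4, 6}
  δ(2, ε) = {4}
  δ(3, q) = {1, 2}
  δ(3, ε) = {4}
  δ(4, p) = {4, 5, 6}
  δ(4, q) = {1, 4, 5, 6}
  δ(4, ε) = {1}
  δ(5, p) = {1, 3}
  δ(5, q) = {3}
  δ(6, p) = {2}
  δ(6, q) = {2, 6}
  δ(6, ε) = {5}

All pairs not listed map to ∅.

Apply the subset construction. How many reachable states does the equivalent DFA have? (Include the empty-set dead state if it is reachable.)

3

Start state of the DFA: {1, 3, 4, 5} (ε-closure of the NFA start).
{1, 3, 4, 5} --p--> {1, 3, 4, 5, 6}  [new]
{1, 3, 4, 5} --q--> {1, 2, 3, 4, 5, 6}  [new]
{1, 3, 4, 5, 6} --p--> {1, 2, 3, 4, 5, 6}  [seen]
{1, 3, 4, 5, 6} --q--> {1, 2, 3, 4, 5, 6}  [seen]
{1, 2, 3, 4, 5, 6} --p--> {1, 2, 3, 4, 5, 6}  [seen]
{1, 2, 3, 4, 5, 6} --q--> {1, 2, 3, 4, 5, 6}  [seen]
Reachable DFA states: {1, 3, 4, 5}, {1, 3, 4, 5, 6}, {1, 2, 3, 4, 5, 6}.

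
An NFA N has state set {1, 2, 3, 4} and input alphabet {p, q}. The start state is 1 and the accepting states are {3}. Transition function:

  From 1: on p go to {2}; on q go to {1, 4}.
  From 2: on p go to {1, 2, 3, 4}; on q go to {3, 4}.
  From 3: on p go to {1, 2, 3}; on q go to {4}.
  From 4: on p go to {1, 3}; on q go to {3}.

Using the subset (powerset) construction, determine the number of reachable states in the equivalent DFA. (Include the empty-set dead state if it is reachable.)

Start state of the DFA: {1}.
{1} --p--> {2}  [new]
{1} --q--> {1, 4}  [new]
{2} --p--> {1, 2, 3, 4}  [new]
{2} --q--> {3, 4}  [new]
{1, 4} --p--> {1, 2, 3}  [new]
{1, 4} --q--> {1, 3, 4}  [new]
{1, 2, 3, 4} --p--> {1, 2, 3, 4}  [seen]
{1, 2, 3, 4} --q--> {1, 3, 4}  [seen]
{3, 4} --p--> {1, 2, 3}  [seen]
{3, 4} --q--> {3, 4}  [seen]
{1, 2, 3} --p--> {1, 2, 3, 4}  [seen]
{1, 2, 3} --q--> {1, 3, 4}  [seen]
{1, 3, 4} --p--> {1, 2, 3}  [seen]
{1, 3, 4} --q--> {1, 3, 4}  [seen]
Reachable DFA states: {1}, {2}, {1, 4}, {1, 2, 3, 4}, {3, 4}, {1, 2, 3}, {1, 3, 4}.

7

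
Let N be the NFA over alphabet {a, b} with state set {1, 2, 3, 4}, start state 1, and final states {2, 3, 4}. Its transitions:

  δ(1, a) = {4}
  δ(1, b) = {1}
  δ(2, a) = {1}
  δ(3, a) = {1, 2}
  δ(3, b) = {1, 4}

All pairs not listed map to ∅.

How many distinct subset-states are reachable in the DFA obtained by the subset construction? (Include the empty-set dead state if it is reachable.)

Start state of the DFA: {1}.
{1} --a--> {4}  [new]
{1} --b--> {1}  [seen]
{4} --a--> ∅  [new]
{4} --b--> ∅  [seen]
∅ --a--> ∅  [seen]
∅ --b--> ∅  [seen]
Reachable DFA states: {1}, {4}, ∅.

3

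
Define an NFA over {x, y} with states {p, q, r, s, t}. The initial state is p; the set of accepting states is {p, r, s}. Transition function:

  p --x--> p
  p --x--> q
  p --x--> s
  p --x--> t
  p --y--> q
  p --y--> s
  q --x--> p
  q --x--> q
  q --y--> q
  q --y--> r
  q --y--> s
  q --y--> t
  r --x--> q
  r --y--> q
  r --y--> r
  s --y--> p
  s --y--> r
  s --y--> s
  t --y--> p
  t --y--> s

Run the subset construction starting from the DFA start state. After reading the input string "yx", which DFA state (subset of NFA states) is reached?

{p, q}

Start: {p}.
δ(p,y) = {q, s}.
Union: {q, s}.
After y: {q, s}.
δ(q,x) = {p, q}; δ(s,x) = ∅.
Union: {p, q}.
After x: {p, q}.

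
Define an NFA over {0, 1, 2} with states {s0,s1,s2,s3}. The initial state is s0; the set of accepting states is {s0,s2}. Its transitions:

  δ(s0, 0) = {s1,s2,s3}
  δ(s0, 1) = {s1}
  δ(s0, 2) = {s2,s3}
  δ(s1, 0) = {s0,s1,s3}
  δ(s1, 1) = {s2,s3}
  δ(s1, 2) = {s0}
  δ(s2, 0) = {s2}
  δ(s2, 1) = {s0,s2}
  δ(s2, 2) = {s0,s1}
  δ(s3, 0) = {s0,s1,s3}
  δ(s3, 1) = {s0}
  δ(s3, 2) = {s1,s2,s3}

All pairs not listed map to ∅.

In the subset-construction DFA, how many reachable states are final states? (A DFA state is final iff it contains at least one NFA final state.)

Start state of the DFA: {s0}.
{s0} --0--> {s1,s2,s3}  [new]
{s0} --1--> {s1}  [new]
{s0} --2--> {s2,s3}  [new]
{s1,s2,s3} --0--> {s0,s1,s2,s3}  [new]
{s1,s2,s3} --1--> {s0,s2,s3}  [new]
{s1,s2,s3} --2--> {s0,s1,s2,s3}  [seen]
{s1} --0--> {s0,s1,s3}  [new]
{s1} --1--> {s2,s3}  [seen]
{s1} --2--> {s0}  [seen]
{s2,s3} --0--> {s0,s1,s2,s3}  [seen]
{s2,s3} --1--> {s0,s2}  [new]
{s2,s3} --2--> {s0,s1,s2,s3}  [seen]
{s0,s1,s2,s3} --0--> {s0,s1,s2,s3}  [seen]
{s0,s1,s2,s3} --1--> {s0,s1,s2,s3}  [seen]
{s0,s1,s2,s3} --2--> {s0,s1,s2,s3}  [seen]
{s0,s2,s3} --0--> {s0,s1,s2,s3}  [seen]
{s0,s2,s3} --1--> {s0,s1,s2}  [new]
{s0,s2,s3} --2--> {s0,s1,s2,s3}  [seen]
{s0,s1,s3} --0--> {s0,s1,s2,s3}  [seen]
{s0,s1,s3} --1--> {s0,s1,s2,s3}  [seen]
{s0,s1,s3} --2--> {s0,s1,s2,s3}  [seen]
{s0,s2} --0--> {s1,s2,s3}  [seen]
{s0,s2} --1--> {s0,s1,s2}  [seen]
{s0,s2} --2--> {s0,s1,s2,s3}  [seen]
{s0,s1,s2} --0--> {s0,s1,s2,s3}  [seen]
{s0,s1,s2} --1--> {s0,s1,s2,s3}  [seen]
{s0,s1,s2} --2--> {s0,s1,s2,s3}  [seen]
Reachable DFA states: {s0}, {s1,s2,s3}, {s1}, {s2,s3}, {s0,s1,s2,s3}, {s0,s2,s3}, {s0,s1,s3}, {s0,s2}, {s0,s1,s2}.
Accepting DFA states (contain an NFA accepting state): {s0}, {s1,s2,s3}, {s2,s3}, {s0,s1,s2,s3}, {s0,s2,s3}, {s0,s1,s3}, {s0,s2}, {s0,s1,s2}.

8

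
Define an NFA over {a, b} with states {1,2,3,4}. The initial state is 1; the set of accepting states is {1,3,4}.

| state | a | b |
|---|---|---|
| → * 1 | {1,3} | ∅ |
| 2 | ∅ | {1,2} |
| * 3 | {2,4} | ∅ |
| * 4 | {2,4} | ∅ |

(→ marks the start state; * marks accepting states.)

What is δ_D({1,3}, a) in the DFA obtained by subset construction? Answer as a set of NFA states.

{1,2,3,4}

δ(1,a) = {1,3}; δ(3,a) = {2,4}.
Union: {1,2,3,4}.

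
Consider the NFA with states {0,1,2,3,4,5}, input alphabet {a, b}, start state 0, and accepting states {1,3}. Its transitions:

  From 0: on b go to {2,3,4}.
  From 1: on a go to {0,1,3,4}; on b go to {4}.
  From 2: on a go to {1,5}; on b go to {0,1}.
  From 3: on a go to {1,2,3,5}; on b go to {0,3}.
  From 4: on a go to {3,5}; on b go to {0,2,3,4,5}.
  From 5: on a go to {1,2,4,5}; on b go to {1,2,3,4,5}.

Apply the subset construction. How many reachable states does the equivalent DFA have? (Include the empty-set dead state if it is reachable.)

5

Start state of the DFA: {0}.
{0} --a--> ∅  [new]
{0} --b--> {2,3,4}  [new]
∅ --a--> ∅  [seen]
∅ --b--> ∅  [seen]
{2,3,4} --a--> {1,2,3,5}  [new]
{2,3,4} --b--> {0,1,2,3,4,5}  [new]
{1,2,3,5} --a--> {0,1,2,3,4,5}  [seen]
{1,2,3,5} --b--> {0,1,2,3,4,5}  [seen]
{0,1,2,3,4,5} --a--> {0,1,2,3,4,5}  [seen]
{0,1,2,3,4,5} --b--> {0,1,2,3,4,5}  [seen]
Reachable DFA states: {0}, ∅, {2,3,4}, {1,2,3,5}, {0,1,2,3,4,5}.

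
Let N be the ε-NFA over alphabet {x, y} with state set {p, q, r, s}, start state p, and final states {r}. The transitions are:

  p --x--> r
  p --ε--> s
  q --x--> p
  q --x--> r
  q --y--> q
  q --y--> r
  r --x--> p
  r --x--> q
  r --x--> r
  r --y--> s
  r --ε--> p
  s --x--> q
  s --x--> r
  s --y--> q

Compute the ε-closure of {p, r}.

Begin with {p, r}.
p →ε {s}; add s.
ε-closure = {p, r, s}.

{p, r, s}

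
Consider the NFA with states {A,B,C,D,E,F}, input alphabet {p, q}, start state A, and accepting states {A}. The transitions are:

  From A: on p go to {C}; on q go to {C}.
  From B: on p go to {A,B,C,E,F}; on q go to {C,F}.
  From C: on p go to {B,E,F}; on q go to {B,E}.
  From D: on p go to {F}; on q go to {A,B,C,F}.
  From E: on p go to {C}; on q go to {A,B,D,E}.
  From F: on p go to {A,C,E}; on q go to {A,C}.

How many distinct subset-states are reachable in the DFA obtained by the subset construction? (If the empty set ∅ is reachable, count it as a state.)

6

Start state of the DFA: {A}.
{A} --p--> {C}  [new]
{A} --q--> {C}  [seen]
{C} --p--> {B,E,F}  [new]
{C} --q--> {B,E}  [new]
{B,E,F} --p--> {A,B,C,E,F}  [new]
{B,E,F} --q--> {A,B,C,D,E,F}  [new]
{B,E} --p--> {A,B,C,E,F}  [seen]
{B,E} --q--> {A,B,C,D,E,F}  [seen]
{A,B,C,E,F} --p--> {A,B,C,E,F}  [seen]
{A,B,C,E,F} --q--> {A,B,C,D,E,F}  [seen]
{A,B,C,D,E,F} --p--> {A,B,C,E,F}  [seen]
{A,B,C,D,E,F} --q--> {A,B,C,D,E,F}  [seen]
Reachable DFA states: {A}, {C}, {B,E,F}, {B,E}, {A,B,C,E,F}, {A,B,C,D,E,F}.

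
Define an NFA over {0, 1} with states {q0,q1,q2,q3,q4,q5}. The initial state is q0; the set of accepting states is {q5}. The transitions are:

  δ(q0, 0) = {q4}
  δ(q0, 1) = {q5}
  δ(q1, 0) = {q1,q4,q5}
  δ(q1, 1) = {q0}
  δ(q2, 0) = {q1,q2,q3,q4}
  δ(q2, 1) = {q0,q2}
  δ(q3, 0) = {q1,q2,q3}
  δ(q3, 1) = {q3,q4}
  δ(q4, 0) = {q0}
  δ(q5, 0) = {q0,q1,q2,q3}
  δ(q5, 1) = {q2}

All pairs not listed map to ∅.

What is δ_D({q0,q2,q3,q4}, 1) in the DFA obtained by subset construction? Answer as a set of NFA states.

δ(q0,1) = {q5}; δ(q2,1) = {q0,q2}; δ(q3,1) = {q3,q4}; δ(q4,1) = ∅.
Union: {q0,q2,q3,q4,q5}.

{q0,q2,q3,q4,q5}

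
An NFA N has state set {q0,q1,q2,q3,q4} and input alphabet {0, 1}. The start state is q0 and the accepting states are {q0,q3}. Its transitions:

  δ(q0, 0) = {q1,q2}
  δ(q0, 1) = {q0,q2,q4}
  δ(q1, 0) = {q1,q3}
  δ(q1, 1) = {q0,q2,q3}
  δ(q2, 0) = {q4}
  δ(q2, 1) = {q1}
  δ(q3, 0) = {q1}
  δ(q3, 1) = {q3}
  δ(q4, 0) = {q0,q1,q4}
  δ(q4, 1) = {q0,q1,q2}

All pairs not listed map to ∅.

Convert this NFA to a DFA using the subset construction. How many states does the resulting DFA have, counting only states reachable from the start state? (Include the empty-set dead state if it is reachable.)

Start state of the DFA: {q0}.
{q0} --0--> {q1,q2}  [new]
{q0} --1--> {q0,q2,q4}  [new]
{q1,q2} --0--> {q1,q3,q4}  [new]
{q1,q2} --1--> {q0,q1,q2,q3}  [new]
{q0,q2,q4} --0--> {q0,q1,q2,q4}  [new]
{q0,q2,q4} --1--> {q0,q1,q2,q4}  [seen]
{q1,q3,q4} --0--> {q0,q1,q3,q4}  [new]
{q1,q3,q4} --1--> {q0,q1,q2,q3}  [seen]
{q0,q1,q2,q3} --0--> {q1,q2,q3,q4}  [new]
{q0,q1,q2,q3} --1--> {q0,q1,q2,q3,q4}  [new]
{q0,q1,q2,q4} --0--> {q0,q1,q2,q3,q4}  [seen]
{q0,q1,q2,q4} --1--> {q0,q1,q2,q3,q4}  [seen]
{q0,q1,q3,q4} --0--> {q0,q1,q2,q3,q4}  [seen]
{q0,q1,q3,q4} --1--> {q0,q1,q2,q3,q4}  [seen]
{q1,q2,q3,q4} --0--> {q0,q1,q3,q4}  [seen]
{q1,q2,q3,q4} --1--> {q0,q1,q2,q3}  [seen]
{q0,q1,q2,q3,q4} --0--> {q0,q1,q2,q3,q4}  [seen]
{q0,q1,q2,q3,q4} --1--> {q0,q1,q2,q3,q4}  [seen]
Reachable DFA states: {q0}, {q1,q2}, {q0,q2,q4}, {q1,q3,q4}, {q0,q1,q2,q3}, {q0,q1,q2,q4}, {q0,q1,q3,q4}, {q1,q2,q3,q4}, {q0,q1,q2,q3,q4}.

9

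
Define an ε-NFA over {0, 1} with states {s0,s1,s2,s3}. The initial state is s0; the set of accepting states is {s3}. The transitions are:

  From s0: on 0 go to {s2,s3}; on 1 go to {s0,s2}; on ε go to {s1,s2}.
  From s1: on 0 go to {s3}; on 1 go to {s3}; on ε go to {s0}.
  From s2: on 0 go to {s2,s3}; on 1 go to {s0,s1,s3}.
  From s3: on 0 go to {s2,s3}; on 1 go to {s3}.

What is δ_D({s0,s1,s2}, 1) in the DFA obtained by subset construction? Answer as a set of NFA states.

{s0,s1,s2,s3}

δ(s0,1) = {s0,s2}; δ(s1,1) = {s3}; δ(s2,1) = {s0,s1,s3}.
Union: {s0,s1,s2,s3}.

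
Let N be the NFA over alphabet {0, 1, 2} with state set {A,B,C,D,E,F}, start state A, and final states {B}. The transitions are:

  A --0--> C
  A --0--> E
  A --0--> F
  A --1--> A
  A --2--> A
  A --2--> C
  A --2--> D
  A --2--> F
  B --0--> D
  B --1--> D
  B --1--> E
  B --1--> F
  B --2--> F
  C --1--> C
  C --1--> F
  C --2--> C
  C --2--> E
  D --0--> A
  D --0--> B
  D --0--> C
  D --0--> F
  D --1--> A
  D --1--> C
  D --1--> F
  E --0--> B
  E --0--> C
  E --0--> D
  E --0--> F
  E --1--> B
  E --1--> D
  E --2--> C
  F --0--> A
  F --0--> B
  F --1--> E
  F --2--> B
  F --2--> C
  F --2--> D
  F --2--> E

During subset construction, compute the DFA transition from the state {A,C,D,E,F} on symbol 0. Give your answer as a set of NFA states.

{A,B,C,D,E,F}

δ(A,0) = {C,E,F}; δ(C,0) = ∅; δ(D,0) = {A,B,C,F}; δ(E,0) = {B,C,D,F}; δ(F,0) = {A,B}.
Union: {A,B,C,D,E,F}.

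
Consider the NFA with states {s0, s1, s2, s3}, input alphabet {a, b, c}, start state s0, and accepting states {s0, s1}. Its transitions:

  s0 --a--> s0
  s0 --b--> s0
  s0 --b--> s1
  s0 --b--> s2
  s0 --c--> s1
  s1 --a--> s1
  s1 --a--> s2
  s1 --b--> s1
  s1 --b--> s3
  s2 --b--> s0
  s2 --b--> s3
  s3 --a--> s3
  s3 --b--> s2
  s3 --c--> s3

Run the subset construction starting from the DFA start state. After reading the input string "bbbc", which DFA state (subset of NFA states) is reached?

{s1, s3}

Start: {s0}.
δ(s0,b) = {s0, s1, s2}.
Union: {s0, s1, s2}.
After b: {s0, s1, s2}.
δ(s0,b) = {s0, s1, s2}; δ(s1,b) = {s1, s3}; δ(s2,b) = {s0, s3}.
Union: {s0, s1, s2, s3}.
After b: {s0, s1, s2, s3}.
δ(s0,b) = {s0, s1, s2}; δ(s1,b) = {s1, s3}; δ(s2,b) = {s0, s3}; δ(s3,b) = {s2}.
Union: {s0, s1, s2, s3}.
After b: {s0, s1, s2, s3}.
δ(s0,c) = {s1}; δ(s1,c) = ∅; δ(s2,c) = ∅; δ(s3,c) = {s3}.
Union: {s1, s3}.
After c: {s1, s3}.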